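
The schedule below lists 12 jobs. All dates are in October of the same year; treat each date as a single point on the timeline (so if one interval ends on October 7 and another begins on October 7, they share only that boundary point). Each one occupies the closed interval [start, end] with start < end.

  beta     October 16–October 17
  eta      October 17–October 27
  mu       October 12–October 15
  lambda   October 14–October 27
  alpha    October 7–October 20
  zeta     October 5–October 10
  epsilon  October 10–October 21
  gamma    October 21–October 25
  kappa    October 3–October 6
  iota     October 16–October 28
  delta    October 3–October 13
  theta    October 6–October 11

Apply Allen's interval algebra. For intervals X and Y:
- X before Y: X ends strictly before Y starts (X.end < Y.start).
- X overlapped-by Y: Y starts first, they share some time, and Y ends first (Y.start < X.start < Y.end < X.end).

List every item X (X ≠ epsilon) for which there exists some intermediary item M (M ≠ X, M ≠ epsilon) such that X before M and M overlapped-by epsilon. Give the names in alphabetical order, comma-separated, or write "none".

Target epsilon = [October 10, October 21].
Intermediaries M with M overlapped-by epsilon: eta, iota, lambda.
Via eta — items with X before eta: delta, kappa, mu, theta, zeta.
Via iota — items with X before iota: delta, kappa, mu, theta, zeta.
Via lambda — items with X before lambda: delta, kappa, theta, zeta.
Union: delta, kappa, mu, theta, zeta.

delta, kappa, mu, theta, zeta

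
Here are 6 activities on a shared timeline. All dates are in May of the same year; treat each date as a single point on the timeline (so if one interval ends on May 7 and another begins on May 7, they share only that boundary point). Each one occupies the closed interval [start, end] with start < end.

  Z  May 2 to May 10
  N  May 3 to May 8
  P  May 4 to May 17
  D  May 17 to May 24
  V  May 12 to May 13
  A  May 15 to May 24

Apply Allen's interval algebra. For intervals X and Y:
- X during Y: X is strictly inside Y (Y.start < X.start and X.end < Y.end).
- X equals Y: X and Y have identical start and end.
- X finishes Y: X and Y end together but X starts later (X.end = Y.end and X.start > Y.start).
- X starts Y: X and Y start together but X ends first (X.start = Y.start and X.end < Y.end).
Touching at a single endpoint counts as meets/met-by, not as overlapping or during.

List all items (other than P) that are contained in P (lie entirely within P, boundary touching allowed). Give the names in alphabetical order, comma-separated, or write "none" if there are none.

Target P = [May 4, May 17].
A [May 15, May 24] → overlapped-by → no.
D [May 17, May 24] → met-by → no.
N [May 3, May 8] → overlaps → no.
V [May 12, May 13] → during → yes.
Z [May 2, May 10] → overlaps → no.
Result: V.

V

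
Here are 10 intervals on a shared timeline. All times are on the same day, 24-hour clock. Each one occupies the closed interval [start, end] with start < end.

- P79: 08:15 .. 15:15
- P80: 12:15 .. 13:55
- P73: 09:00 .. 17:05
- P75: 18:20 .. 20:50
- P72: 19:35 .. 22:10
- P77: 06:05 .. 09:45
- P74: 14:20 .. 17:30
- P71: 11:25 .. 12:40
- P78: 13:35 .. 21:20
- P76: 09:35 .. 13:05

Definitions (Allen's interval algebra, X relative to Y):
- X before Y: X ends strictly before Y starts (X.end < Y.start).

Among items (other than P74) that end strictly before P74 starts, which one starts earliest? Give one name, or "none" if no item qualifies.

Target P74 = [14:20, 17:30].
P71 [11:25, 12:40] → before → candidate.
P72 [19:35, 22:10] → after → excluded.
P73 [09:00, 17:05] → overlaps → excluded.
P75 [18:20, 20:50] → after → excluded.
P76 [09:35, 13:05] → before → candidate.
P77 [06:05, 09:45] → before → candidate.
P78 [13:35, 21:20] → contains → excluded.
P79 [08:15, 15:15] → overlaps → excluded.
P80 [12:15, 13:55] → before → candidate.
Among candidates, earliest start is 06:05 → P77.

P77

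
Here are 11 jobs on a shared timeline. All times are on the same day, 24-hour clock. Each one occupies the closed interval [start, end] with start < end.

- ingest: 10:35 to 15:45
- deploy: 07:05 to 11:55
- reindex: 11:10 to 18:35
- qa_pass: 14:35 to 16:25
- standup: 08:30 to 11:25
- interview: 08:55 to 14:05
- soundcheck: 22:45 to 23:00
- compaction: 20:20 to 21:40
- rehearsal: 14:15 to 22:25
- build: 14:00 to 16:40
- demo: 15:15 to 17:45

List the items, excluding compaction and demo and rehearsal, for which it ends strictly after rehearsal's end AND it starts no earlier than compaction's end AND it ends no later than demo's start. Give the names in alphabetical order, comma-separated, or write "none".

Conditions: its end is strictly after rehearsal's end (X.end > 22:25) AND its start is no earlier than compaction's end (X.start >= 21:40) AND its end is no later than demo's start (X.end <= 15:15).
build: end 16:40 > 22:25? ✗; start 14:00 >= 21:40? ✗; end 16:40 <= 15:15? ✗ → no.
deploy: end 11:55 > 22:25? ✗; start 07:05 >= 21:40? ✗; end 11:55 <= 15:15? ✓ → no.
ingest: end 15:45 > 22:25? ✗; start 10:35 >= 21:40? ✗; end 15:45 <= 15:15? ✗ → no.
interview: end 14:05 > 22:25? ✗; start 08:55 >= 21:40? ✗; end 14:05 <= 15:15? ✓ → no.
qa_pass: end 16:25 > 22:25? ✗; start 14:35 >= 21:40? ✗; end 16:25 <= 15:15? ✗ → no.
reindex: end 18:35 > 22:25? ✗; start 11:10 >= 21:40? ✗; end 18:35 <= 15:15? ✗ → no.
soundcheck: end 23:00 > 22:25? ✓; start 22:45 >= 21:40? ✓; end 23:00 <= 15:15? ✗ → no.
standup: end 11:25 > 22:25? ✗; start 08:30 >= 21:40? ✗; end 11:25 <= 15:15? ✓ → no.
Result: none.

none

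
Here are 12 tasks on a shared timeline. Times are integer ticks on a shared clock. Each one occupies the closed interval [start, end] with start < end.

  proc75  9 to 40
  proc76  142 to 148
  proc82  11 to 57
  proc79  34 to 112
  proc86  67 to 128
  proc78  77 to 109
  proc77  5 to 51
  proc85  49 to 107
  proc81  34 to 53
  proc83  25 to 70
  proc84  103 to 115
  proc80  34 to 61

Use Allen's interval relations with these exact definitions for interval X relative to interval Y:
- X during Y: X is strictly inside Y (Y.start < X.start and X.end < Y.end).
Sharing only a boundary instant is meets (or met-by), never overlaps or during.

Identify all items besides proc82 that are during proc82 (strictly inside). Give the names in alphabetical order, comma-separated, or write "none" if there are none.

Target proc82 = [11, 57].
proc75 [9, 40] → overlaps → no.
proc76 [142, 148] → after → no.
proc77 [5, 51] → overlaps → no.
proc78 [77, 109] → after → no.
proc79 [34, 112] → overlapped-by → no.
proc80 [34, 61] → overlapped-by → no.
proc81 [34, 53] → during → yes.
proc83 [25, 70] → overlapped-by → no.
proc84 [103, 115] → after → no.
proc85 [49, 107] → overlapped-by → no.
proc86 [67, 128] → after → no.
Result: proc81.

proc81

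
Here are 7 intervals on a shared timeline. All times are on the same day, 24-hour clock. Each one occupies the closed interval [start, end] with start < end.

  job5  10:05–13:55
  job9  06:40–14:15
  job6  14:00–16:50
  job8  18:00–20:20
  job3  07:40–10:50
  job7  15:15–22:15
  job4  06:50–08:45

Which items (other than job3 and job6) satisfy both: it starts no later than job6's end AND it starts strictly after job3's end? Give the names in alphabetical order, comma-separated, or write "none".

Conditions: its start is no later than job6's end (X.start <= 16:50) AND its start is strictly after job3's end (X.start > 10:50).
job4: start 06:50 <= 16:50? ✓; start 06:50 > 10:50? ✗ → no.
job5: start 10:05 <= 16:50? ✓; start 10:05 > 10:50? ✗ → no.
job7: start 15:15 <= 16:50? ✓; start 15:15 > 10:50? ✓ → yes.
job8: start 18:00 <= 16:50? ✗; start 18:00 > 10:50? ✓ → no.
job9: start 06:40 <= 16:50? ✓; start 06:40 > 10:50? ✗ → no.
Result: job7.

job7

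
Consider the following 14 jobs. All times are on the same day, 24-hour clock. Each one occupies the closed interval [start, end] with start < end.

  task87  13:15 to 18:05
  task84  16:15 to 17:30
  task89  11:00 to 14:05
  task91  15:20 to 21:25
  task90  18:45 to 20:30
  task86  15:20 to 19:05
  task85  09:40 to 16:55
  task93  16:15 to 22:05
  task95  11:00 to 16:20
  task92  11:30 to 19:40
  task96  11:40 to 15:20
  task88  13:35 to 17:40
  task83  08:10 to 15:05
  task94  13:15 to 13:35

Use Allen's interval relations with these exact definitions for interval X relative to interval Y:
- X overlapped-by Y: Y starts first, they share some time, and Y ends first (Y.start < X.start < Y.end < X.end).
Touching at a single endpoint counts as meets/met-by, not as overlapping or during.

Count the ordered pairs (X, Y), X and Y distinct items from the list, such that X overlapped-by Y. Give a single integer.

38

Checking all 182 ordered pairs for relation 'overlapped-by'; matching pairs in alphabetical order:
(task84, task85): task84 overlapped-by task85 ✓
(task84, task95): task84 overlapped-by task95 ✓
(task85, task83): task85 overlapped-by task83 ✓
(task86, task85): task86 overlapped-by task85 ✓
(task86, task87): task86 overlapped-by task87 ✓
(task86, task88): task86 overlapped-by task88 ✓
(task86, task95): task86 overlapped-by task95 ✓
(task87, task83): task87 overlapped-by task83 ✓
(task87, task85): task87 overlapped-by task85 ✓
(task87, task89): task87 overlapped-by task89 ✓
(task87, task95): task87 overlapped-by task95 ✓
(task87, task96): task87 overlapped-by task96 ✓
(task88, task83): task88 overlapped-by task83 ✓
(task88, task85): task88 overlapped-by task85 ✓
(task88, task89): task88 overlapped-by task89 ✓
(task88, task95): task88 overlapped-by task95 ✓
(task88, task96): task88 overlapped-by task96 ✓
(task90, task86): task90 overlapped-by task86 ✓
(task90, task92): task90 overlapped-by task92 ✓
(task91, task85): task91 overlapped-by task85 ✓
(task91, task87): task91 overlapped-by task87 ✓
(task91, task88): task91 overlapped-by task88 ✓
(task91, task92): task91 overlapped-by task92 ✓
(task91, task95): task91 overlapped-by task95 ✓
... plus 14 further pairs not listed.
Count: 38.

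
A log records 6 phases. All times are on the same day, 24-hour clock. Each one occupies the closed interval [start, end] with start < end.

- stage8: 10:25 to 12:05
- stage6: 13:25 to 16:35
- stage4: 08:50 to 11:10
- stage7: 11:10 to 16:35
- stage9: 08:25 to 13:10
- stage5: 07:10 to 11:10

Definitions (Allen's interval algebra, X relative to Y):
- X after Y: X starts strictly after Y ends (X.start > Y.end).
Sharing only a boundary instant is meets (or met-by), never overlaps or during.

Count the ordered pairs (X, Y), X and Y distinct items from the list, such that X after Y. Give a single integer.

4

Checking all 30 ordered pairs for relation 'after'; matching pairs in alphabetical order:
(stage6, stage4): stage6 after stage4 ✓
(stage6, stage5): stage6 after stage5 ✓
(stage6, stage8): stage6 after stage8 ✓
(stage6, stage9): stage6 after stage9 ✓
Count: 4.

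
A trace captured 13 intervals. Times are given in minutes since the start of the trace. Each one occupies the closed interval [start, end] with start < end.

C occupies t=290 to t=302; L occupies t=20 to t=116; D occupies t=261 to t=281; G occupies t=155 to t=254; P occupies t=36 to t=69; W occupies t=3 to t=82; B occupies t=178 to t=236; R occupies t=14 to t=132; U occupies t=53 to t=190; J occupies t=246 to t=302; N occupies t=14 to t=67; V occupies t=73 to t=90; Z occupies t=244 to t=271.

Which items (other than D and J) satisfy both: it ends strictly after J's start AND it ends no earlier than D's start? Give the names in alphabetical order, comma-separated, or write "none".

Conditions: its end is strictly after J's start (X.end > t=246) AND its end is no earlier than D's start (X.end >= t=261).
B: end t=236 > t=246? ✗; end t=236 >= t=261? ✗ → no.
C: end t=302 > t=246? ✓; end t=302 >= t=261? ✓ → yes.
G: end t=254 > t=246? ✓; end t=254 >= t=261? ✗ → no.
L: end t=116 > t=246? ✗; end t=116 >= t=261? ✗ → no.
N: end t=67 > t=246? ✗; end t=67 >= t=261? ✗ → no.
P: end t=69 > t=246? ✗; end t=69 >= t=261? ✗ → no.
R: end t=132 > t=246? ✗; end t=132 >= t=261? ✗ → no.
U: end t=190 > t=246? ✗; end t=190 >= t=261? ✗ → no.
V: end t=90 > t=246? ✗; end t=90 >= t=261? ✗ → no.
W: end t=82 > t=246? ✗; end t=82 >= t=261? ✗ → no.
Z: end t=271 > t=246? ✓; end t=271 >= t=261? ✓ → yes.
Result: C, Z.

C, Z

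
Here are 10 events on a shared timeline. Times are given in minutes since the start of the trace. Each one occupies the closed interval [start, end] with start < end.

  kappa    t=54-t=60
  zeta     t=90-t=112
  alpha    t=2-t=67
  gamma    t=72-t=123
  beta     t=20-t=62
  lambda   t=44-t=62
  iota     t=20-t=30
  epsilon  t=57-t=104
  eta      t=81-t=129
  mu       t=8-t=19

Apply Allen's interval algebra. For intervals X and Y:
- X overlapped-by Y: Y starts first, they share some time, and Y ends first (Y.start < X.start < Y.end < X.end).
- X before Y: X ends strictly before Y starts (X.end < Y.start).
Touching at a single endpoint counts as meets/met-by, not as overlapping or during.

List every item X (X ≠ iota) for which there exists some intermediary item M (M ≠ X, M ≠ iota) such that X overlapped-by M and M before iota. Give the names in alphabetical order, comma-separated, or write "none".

none

Target iota = [t=20, t=30].
Intermediaries M with M before iota: mu.
Via mu — items with X overlapped-by mu: none.
Union: none.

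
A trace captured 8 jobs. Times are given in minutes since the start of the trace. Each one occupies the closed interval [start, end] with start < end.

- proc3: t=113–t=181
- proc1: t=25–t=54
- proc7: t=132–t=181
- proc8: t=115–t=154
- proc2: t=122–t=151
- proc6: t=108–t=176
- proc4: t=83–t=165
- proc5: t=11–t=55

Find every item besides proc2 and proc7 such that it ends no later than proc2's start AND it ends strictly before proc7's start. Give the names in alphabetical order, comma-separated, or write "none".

Conditions: its end is no later than proc2's start (X.end <= t=122) AND its end is strictly before proc7's start (X.end < t=132).
proc1: end t=54 <= t=122? ✓; end t=54 < t=132? ✓ → yes.
proc3: end t=181 <= t=122? ✗; end t=181 < t=132? ✗ → no.
proc4: end t=165 <= t=122? ✗; end t=165 < t=132? ✗ → no.
proc5: end t=55 <= t=122? ✓; end t=55 < t=132? ✓ → yes.
proc6: end t=176 <= t=122? ✗; end t=176 < t=132? ✗ → no.
proc8: end t=154 <= t=122? ✗; end t=154 < t=132? ✗ → no.
Result: proc1, proc5.

proc1, proc5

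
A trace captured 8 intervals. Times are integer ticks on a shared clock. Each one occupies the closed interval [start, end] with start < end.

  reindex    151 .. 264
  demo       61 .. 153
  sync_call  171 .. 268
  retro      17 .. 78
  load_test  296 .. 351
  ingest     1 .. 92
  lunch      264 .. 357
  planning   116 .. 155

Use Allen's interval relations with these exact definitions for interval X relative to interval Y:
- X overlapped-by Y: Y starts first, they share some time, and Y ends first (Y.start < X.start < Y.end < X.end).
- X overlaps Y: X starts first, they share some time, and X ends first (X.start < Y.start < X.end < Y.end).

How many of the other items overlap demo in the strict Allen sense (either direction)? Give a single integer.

4

Target demo = [61, 153].
ingest [1, 92] → overlaps → counts.
load_test [296, 351] → after → no.
lunch [264, 357] → after → no.
planning [116, 155] → overlapped-by → counts.
reindex [151, 264] → overlapped-by → counts.
retro [17, 78] → overlaps → counts.
sync_call [171, 268] → after → no.
Total: 4.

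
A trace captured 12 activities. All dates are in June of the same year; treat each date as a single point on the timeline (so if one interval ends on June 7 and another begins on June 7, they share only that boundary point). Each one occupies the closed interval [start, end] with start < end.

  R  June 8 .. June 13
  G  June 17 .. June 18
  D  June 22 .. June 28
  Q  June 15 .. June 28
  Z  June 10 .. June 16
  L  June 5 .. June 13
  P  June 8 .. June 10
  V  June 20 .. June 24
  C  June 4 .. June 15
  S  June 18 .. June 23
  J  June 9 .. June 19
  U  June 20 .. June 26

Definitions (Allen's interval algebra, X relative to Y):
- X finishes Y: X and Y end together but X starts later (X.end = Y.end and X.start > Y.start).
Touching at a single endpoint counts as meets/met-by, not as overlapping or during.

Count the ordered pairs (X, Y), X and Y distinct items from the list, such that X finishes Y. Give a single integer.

2

Checking all 132 ordered pairs for relation 'finishes'; matching pairs in alphabetical order:
(D, Q): D finishes Q ✓
(R, L): R finishes L ✓
Count: 2.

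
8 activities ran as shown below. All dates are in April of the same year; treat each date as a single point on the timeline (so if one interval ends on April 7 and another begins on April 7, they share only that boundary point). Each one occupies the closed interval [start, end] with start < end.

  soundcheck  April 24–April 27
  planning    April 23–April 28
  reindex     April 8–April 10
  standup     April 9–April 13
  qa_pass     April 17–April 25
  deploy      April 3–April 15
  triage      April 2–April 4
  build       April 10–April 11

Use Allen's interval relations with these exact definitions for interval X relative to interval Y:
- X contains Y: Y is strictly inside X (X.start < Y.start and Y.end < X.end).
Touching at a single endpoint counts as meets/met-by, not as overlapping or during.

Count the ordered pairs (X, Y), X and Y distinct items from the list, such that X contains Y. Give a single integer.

Checking all 56 ordered pairs for relation 'contains'; matching pairs in alphabetical order:
(deploy, build): deploy contains build ✓
(deploy, reindex): deploy contains reindex ✓
(deploy, standup): deploy contains standup ✓
(planning, soundcheck): planning contains soundcheck ✓
(standup, build): standup contains build ✓
Count: 5.

5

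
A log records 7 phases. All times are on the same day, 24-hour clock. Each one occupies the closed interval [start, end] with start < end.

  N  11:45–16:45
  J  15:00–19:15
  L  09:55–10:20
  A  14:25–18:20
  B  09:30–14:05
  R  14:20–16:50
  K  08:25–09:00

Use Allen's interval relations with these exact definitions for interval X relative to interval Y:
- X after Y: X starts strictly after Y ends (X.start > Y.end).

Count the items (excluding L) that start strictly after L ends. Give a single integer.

4

Target L = [09:55, 10:20].
A [14:25, 18:20] → after → counts.
B [09:30, 14:05] → contains → no.
J [15:00, 19:15] → after → counts.
K [08:25, 09:00] → before → no.
N [11:45, 16:45] → after → counts.
R [14:20, 16:50] → after → counts.
Total: 4.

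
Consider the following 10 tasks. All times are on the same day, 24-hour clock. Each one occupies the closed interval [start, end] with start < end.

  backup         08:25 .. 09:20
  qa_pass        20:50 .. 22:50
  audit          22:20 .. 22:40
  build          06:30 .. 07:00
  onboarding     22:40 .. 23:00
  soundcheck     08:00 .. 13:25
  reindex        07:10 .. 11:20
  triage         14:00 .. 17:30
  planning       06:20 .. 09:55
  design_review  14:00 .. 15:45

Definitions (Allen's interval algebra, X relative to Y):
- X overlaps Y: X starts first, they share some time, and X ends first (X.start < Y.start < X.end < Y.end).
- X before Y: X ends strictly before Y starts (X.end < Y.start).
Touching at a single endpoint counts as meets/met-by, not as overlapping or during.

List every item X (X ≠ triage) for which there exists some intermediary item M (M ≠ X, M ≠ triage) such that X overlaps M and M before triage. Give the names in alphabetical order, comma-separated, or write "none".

planning, reindex

Target triage = [14:00, 17:30].
Intermediaries M with M before triage: backup, build, planning, reindex, soundcheck.
Via backup — items with X overlaps backup: none.
Via build — items with X overlaps build: none.
Via planning — items with X overlaps planning: none.
Via reindex — items with X overlaps reindex: planning.
Via soundcheck — items with X overlaps soundcheck: planning, reindex.
Union: planning, reindex.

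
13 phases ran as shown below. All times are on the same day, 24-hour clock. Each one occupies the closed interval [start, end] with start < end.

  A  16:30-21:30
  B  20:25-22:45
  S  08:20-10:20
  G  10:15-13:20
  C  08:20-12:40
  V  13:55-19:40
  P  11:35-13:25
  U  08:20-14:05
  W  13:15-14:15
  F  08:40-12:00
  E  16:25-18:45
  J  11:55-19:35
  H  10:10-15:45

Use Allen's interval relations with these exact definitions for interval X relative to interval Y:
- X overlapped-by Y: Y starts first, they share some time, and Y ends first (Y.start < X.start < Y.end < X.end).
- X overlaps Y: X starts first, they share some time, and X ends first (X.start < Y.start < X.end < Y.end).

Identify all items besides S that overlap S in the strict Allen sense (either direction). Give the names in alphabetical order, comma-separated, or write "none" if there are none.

F, G, H

Target S = [08:20, 10:20].
A [16:30, 21:30] → after → no.
B [20:25, 22:45] → after → no.
C [08:20, 12:40] → started-by → no.
E [16:25, 18:45] → after → no.
F [08:40, 12:00] → overlapped-by → yes.
G [10:15, 13:20] → overlapped-by → yes.
H [10:10, 15:45] → overlapped-by → yes.
J [11:55, 19:35] → after → no.
P [11:35, 13:25] → after → no.
U [08:20, 14:05] → started-by → no.
V [13:55, 19:40] → after → no.
W [13:15, 14:15] → after → no.
Result: F, G, H.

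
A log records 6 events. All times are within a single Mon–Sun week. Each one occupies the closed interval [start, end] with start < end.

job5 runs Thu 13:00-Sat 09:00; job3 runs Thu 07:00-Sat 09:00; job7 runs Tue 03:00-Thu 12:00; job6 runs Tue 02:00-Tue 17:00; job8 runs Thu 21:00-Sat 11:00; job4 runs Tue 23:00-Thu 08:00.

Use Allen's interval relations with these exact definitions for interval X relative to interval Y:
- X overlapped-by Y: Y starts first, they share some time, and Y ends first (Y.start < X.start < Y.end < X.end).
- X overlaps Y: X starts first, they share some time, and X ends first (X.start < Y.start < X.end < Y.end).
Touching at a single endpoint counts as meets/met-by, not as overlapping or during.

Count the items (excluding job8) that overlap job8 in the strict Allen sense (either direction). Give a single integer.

2

Target job8 = [Thu 21:00, Sat 11:00].
job3 [Thu 07:00, Sat 09:00] → overlaps → counts.
job4 [Tue 23:00, Thu 08:00] → before → no.
job5 [Thu 13:00, Sat 09:00] → overlaps → counts.
job6 [Tue 02:00, Tue 17:00] → before → no.
job7 [Tue 03:00, Thu 12:00] → before → no.
Total: 2.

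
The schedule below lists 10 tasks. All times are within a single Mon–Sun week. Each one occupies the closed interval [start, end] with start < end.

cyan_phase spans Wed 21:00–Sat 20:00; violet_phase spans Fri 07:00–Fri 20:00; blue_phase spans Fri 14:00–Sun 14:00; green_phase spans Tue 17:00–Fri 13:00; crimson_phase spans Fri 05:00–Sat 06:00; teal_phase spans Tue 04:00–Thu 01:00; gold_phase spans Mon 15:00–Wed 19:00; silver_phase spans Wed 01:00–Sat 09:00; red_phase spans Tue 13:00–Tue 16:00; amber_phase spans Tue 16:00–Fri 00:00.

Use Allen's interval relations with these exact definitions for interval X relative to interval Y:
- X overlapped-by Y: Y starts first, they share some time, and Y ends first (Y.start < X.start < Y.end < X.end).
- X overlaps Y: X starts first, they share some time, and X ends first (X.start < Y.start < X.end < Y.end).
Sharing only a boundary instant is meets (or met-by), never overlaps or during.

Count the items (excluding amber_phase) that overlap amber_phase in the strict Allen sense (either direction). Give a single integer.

Target amber_phase = [Tue 16:00, Fri 00:00].
blue_phase [Fri 14:00, Sun 14:00] → after → no.
crimson_phase [Fri 05:00, Sat 06:00] → after → no.
cyan_phase [Wed 21:00, Sat 20:00] → overlapped-by → counts.
gold_phase [Mon 15:00, Wed 19:00] → overlaps → counts.
green_phase [Tue 17:00, Fri 13:00] → overlapped-by → counts.
red_phase [Tue 13:00, Tue 16:00] → meets → no.
silver_phase [Wed 01:00, Sat 09:00] → overlapped-by → counts.
teal_phase [Tue 04:00, Thu 01:00] → overlaps → counts.
violet_phase [Fri 07:00, Fri 20:00] → after → no.
Total: 5.

5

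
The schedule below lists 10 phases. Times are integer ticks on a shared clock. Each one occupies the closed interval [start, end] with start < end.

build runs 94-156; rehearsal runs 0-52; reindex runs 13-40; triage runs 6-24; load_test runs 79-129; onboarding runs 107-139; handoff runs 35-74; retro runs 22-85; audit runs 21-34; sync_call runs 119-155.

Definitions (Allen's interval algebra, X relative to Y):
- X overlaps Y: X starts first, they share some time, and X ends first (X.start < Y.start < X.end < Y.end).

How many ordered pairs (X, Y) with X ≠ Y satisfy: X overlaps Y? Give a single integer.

Checking all 90 ordered pairs for relation 'overlaps'; matching pairs in alphabetical order:
(audit, retro): audit overlaps retro ✓
(load_test, build): load_test overlaps build ✓
(load_test, onboarding): load_test overlaps onboarding ✓
(load_test, sync_call): load_test overlaps sync_call ✓
(onboarding, sync_call): onboarding overlaps sync_call ✓
(rehearsal, handoff): rehearsal overlaps handoff ✓
(rehearsal, retro): rehearsal overlaps retro ✓
(reindex, handoff): reindex overlaps handoff ✓
(reindex, retro): reindex overlaps retro ✓
(retro, load_test): retro overlaps load_test ✓
(triage, audit): triage overlaps audit ✓
(triage, reindex): triage overlaps reindex ✓
(triage, retro): triage overlaps retro ✓
Count: 13.

13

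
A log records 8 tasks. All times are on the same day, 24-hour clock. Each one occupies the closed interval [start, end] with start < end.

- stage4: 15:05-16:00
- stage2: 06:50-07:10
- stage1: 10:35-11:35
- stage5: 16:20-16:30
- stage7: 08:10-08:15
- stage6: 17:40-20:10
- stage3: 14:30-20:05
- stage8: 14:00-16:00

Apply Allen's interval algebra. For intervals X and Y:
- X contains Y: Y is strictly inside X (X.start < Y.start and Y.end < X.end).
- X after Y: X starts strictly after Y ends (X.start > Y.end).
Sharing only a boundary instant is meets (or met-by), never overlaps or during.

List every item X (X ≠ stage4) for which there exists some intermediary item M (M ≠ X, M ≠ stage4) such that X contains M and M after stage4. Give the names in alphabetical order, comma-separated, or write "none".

stage3

Target stage4 = [15:05, 16:00].
Intermediaries M with M after stage4: stage5, stage6.
Via stage5 — items with X contains stage5: stage3.
Via stage6 — items with X contains stage6: none.
Union: stage3.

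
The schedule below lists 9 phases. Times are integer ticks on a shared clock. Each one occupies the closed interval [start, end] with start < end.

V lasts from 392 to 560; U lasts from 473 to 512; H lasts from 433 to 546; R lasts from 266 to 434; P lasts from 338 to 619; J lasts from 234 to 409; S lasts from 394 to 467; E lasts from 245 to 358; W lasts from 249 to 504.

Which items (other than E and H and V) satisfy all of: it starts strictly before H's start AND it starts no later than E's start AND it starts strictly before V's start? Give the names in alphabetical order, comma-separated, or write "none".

Conditions: its start is strictly before H's start (X.start < 433) AND its start is no later than E's start (X.start <= 245) AND its start is strictly before V's start (X.start < 392).
J: start 234 < 433? ✓; start 234 <= 245? ✓; start 234 < 392? ✓ → yes.
P: start 338 < 433? ✓; start 338 <= 245? ✗; start 338 < 392? ✓ → no.
R: start 266 < 433? ✓; start 266 <= 245? ✗; start 266 < 392? ✓ → no.
S: start 394 < 433? ✓; start 394 <= 245? ✗; start 394 < 392? ✗ → no.
U: start 473 < 433? ✗; start 473 <= 245? ✗; start 473 < 392? ✗ → no.
W: start 249 < 433? ✓; start 249 <= 245? ✗; start 249 < 392? ✓ → no.
Result: J.

J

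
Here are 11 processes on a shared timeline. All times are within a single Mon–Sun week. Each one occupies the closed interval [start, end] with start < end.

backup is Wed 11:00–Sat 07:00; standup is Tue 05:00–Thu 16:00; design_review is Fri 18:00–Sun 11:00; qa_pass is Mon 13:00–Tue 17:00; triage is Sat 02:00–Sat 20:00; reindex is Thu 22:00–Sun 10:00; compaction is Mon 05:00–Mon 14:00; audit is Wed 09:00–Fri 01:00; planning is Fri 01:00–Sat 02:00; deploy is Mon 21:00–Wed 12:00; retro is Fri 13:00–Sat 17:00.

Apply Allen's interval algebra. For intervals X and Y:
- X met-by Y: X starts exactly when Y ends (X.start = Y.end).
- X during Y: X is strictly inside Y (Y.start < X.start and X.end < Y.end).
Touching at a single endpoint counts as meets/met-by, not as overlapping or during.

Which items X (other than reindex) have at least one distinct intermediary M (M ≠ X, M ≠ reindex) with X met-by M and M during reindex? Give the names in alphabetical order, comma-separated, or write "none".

Target reindex = [Thu 22:00, Sun 10:00].
Intermediaries M with M during reindex: planning, retro, triage.
Via planning — items with X met-by planning: triage.
Via retro — items with X met-by retro: none.
Via triage — items with X met-by triage: none.
Union: triage.

triage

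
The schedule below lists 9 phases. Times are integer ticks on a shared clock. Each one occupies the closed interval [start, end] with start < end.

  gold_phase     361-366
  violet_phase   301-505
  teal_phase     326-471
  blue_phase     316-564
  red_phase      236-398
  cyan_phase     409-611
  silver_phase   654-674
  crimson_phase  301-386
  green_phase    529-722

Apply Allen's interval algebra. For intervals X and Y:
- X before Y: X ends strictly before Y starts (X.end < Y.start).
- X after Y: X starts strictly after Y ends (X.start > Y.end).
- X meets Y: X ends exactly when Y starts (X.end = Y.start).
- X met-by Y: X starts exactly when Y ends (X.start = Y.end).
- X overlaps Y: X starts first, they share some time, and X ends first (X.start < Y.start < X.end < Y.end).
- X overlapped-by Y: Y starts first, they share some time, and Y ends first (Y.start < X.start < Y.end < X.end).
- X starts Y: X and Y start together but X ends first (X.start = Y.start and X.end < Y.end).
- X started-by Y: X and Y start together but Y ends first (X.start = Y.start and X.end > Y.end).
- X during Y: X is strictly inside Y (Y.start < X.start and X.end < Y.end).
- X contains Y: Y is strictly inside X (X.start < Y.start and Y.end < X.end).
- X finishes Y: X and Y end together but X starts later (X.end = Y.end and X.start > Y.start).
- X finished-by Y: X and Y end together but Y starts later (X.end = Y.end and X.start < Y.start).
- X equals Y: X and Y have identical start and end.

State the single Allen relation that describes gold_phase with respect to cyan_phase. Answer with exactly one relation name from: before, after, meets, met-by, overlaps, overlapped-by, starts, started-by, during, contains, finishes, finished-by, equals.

gold_phase = [361, 366]; cyan_phase = [409, 611].
Compare endpoints: gold_phase.start < cyan_phase.start, gold_phase.start < cyan_phase.end, gold_phase.end < cyan_phase.start, gold_phase.end < cyan_phase.end.
That pattern is 'before'.

before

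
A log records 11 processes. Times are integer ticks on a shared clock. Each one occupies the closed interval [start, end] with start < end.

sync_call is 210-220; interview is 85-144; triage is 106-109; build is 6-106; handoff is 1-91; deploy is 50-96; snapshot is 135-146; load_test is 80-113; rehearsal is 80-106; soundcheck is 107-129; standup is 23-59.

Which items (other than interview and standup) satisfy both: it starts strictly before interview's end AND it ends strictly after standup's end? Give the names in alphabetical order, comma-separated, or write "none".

Conditions: its start is strictly before interview's end (X.start < 144) AND its end is strictly after standup's end (X.end > 59).
build: start 6 < 144? ✓; end 106 > 59? ✓ → yes.
deploy: start 50 < 144? ✓; end 96 > 59? ✓ → yes.
handoff: start 1 < 144? ✓; end 91 > 59? ✓ → yes.
load_test: start 80 < 144? ✓; end 113 > 59? ✓ → yes.
rehearsal: start 80 < 144? ✓; end 106 > 59? ✓ → yes.
snapshot: start 135 < 144? ✓; end 146 > 59? ✓ → yes.
soundcheck: start 107 < 144? ✓; end 129 > 59? ✓ → yes.
sync_call: start 210 < 144? ✗; end 220 > 59? ✓ → no.
triage: start 106 < 144? ✓; end 109 > 59? ✓ → yes.
Result: build, deploy, handoff, load_test, rehearsal, snapshot, soundcheck, triage.

build, deploy, handoff, load_test, rehearsal, snapshot, soundcheck, triage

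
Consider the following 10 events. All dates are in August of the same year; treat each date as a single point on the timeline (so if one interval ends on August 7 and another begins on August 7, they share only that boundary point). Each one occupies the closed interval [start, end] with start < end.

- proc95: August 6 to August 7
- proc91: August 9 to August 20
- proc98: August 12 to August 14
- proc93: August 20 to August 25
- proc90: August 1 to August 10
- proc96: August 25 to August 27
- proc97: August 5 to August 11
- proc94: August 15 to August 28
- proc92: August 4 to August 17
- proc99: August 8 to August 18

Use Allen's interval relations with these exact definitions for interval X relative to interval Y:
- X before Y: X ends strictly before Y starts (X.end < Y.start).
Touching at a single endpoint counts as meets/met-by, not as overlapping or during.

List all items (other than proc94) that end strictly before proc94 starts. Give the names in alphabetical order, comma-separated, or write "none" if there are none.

proc90, proc95, proc97, proc98

Target proc94 = [August 15, August 28].
proc90 [August 1, August 10] → before → yes.
proc91 [August 9, August 20] → overlaps → no.
proc92 [August 4, August 17] → overlaps → no.
proc93 [August 20, August 25] → during → no.
proc95 [August 6, August 7] → before → yes.
proc96 [August 25, August 27] → during → no.
proc97 [August 5, August 11] → before → yes.
proc98 [August 12, August 14] → before → yes.
proc99 [August 8, August 18] → overlaps → no.
Result: proc90, proc95, proc97, proc98.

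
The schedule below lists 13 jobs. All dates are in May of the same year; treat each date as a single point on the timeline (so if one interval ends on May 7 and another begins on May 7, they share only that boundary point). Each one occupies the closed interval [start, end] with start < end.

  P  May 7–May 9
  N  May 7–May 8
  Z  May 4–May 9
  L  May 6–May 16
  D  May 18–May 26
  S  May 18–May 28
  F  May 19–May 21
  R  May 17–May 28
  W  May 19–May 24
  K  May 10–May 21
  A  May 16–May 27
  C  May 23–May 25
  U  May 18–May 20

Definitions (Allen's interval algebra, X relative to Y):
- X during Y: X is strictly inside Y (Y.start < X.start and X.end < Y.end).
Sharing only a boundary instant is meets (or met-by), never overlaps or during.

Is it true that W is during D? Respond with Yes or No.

W = [May 19, May 24], D = [May 18, May 26].
Actual relation of W to D: during.
Asked whether 'during' holds → Yes.

Yes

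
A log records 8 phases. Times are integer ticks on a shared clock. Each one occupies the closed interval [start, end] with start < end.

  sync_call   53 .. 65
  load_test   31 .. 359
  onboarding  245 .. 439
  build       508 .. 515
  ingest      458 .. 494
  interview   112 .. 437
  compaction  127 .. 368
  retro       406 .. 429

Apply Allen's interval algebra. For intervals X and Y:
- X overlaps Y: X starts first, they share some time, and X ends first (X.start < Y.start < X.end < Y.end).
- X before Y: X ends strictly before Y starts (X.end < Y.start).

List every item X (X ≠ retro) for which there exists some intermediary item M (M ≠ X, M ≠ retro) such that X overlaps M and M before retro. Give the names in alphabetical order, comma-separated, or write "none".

Target retro = [406, 429].
Intermediaries M with M before retro: compaction, load_test, sync_call.
Via compaction — items with X overlaps compaction: load_test.
Via load_test — items with X overlaps load_test: none.
Via sync_call — items with X overlaps sync_call: none.
Union: load_test.

load_test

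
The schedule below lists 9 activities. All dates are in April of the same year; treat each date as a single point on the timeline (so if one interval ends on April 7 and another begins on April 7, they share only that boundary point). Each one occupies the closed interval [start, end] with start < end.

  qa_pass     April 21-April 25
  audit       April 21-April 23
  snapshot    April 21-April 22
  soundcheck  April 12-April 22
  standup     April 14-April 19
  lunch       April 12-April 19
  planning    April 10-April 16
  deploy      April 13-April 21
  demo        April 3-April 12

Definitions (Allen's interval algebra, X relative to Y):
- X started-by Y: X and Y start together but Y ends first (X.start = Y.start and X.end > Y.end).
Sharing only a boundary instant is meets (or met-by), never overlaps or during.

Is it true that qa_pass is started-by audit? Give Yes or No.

Yes

qa_pass = [April 21, April 25], audit = [April 21, April 23].
Actual relation of qa_pass to audit: started-by.
Asked whether 'started-by' holds → Yes.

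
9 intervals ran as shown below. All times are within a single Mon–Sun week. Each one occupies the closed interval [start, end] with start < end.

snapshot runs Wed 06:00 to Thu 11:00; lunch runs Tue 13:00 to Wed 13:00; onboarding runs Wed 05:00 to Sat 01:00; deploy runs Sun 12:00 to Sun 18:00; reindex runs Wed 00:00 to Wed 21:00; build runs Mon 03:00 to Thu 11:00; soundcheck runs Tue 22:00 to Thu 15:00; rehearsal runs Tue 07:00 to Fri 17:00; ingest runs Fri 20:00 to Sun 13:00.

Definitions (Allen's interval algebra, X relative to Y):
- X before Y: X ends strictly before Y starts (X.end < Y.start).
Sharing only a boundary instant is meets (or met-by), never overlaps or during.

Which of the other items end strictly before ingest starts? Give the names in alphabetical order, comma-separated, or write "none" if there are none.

Target ingest = [Fri 20:00, Sun 13:00].
build [Mon 03:00, Thu 11:00] → before → yes.
deploy [Sun 12:00, Sun 18:00] → overlapped-by → no.
lunch [Tue 13:00, Wed 13:00] → before → yes.
onboarding [Wed 05:00, Sat 01:00] → overlaps → no.
rehearsal [Tue 07:00, Fri 17:00] → before → yes.
reindex [Wed 00:00, Wed 21:00] → before → yes.
snapshot [Wed 06:00, Thu 11:00] → before → yes.
soundcheck [Tue 22:00, Thu 15:00] → before → yes.
Result: build, lunch, rehearsal, reindex, snapshot, soundcheck.

build, lunch, rehearsal, reindex, snapshot, soundcheck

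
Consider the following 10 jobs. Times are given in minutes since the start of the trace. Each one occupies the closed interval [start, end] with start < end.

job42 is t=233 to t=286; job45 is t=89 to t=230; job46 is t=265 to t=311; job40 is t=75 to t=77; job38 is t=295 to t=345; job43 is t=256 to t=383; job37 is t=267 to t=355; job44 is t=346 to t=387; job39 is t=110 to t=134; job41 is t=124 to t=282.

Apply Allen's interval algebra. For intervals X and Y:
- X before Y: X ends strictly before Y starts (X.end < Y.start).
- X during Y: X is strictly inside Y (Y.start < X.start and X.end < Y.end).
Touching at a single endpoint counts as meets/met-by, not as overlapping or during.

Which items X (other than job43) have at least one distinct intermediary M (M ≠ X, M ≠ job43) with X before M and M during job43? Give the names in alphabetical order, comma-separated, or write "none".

job39, job40, job41, job42, job45

Target job43 = [t=256, t=383].
Intermediaries M with M during job43: job37, job38, job46.
Via job37 — items with X before job37: job39, job40, job45.
Via job38 — items with X before job38: job39, job40, job41, job42, job45.
Via job46 — items with X before job46: job39, job40, job45.
Union: job39, job40, job41, job42, job45.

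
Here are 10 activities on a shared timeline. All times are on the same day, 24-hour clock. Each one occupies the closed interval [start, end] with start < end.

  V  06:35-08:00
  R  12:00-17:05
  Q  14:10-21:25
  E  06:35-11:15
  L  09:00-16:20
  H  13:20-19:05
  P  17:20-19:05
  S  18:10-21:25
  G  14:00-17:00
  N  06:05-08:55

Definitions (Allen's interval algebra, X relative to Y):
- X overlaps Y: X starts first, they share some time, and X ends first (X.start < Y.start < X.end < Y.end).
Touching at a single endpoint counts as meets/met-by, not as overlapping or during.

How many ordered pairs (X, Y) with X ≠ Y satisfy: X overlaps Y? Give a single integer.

Checking all 90 ordered pairs for relation 'overlaps'; matching pairs in alphabetical order:
(E, L): E overlaps L ✓
(G, Q): G overlaps Q ✓
(H, Q): H overlaps Q ✓
(H, S): H overlaps S ✓
(L, G): L overlaps G ✓
(L, H): L overlaps H ✓
(L, Q): L overlaps Q ✓
(L, R): L overlaps R ✓
(N, E): N overlaps E ✓
(P, S): P overlaps S ✓
(R, H): R overlaps H ✓
(R, Q): R overlaps Q ✓
Count: 12.

12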